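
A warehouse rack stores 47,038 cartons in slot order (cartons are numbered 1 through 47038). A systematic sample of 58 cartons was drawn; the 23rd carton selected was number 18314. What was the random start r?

k = 47038/58 = 811
r = 18314 − (23−1)×811 = 18314 − 17842 = 472

472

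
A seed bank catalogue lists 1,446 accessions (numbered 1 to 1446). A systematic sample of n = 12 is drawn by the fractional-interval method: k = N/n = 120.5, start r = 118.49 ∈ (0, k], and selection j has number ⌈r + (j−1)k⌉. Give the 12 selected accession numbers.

j=1: r + 0k = 118.49 → ⌈·⌉ = 119
j=2: r + 1k = 238.99 → ⌈·⌉ = 239
j=3: r + 2k = 359.49 → ⌈·⌉ = 360
j=4: r + 3k = 479.99 → ⌈·⌉ = 480
j=5: r + 4k = 600.49 → ⌈·⌉ = 601
j=6: r + 5k = 720.99 → ⌈·⌉ = 721
j=7: r + 6k = 841.49 → ⌈·⌉ = 842
j=8: r + 7k = 961.99 → ⌈·⌉ = 962
j=9: r + 8k = 1082.49 → ⌈·⌉ = 1083
j=10: r + 9k = 1202.99 → ⌈·⌉ = 1203
j=11: r + 10k = 1323.49 → ⌈·⌉ = 1324
j=12: r + 11k = 1443.99 → ⌈·⌉ = 1444

119, 239, 360, 480, 601, 721, 842, 962, 1083, 1203, 1324, 1444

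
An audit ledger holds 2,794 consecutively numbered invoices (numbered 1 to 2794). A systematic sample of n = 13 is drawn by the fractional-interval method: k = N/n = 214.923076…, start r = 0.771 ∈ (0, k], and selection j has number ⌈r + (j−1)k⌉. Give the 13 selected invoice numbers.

1, 216, 431, 646, 861, 1076, 1291, 1506, 1721, 1936, 2151, 2365, 2580

j=1: r + 0k = 0.771 → ⌈·⌉ = 1
j=2: r + 1k = 215.694076… → ⌈·⌉ = 216
j=3: r + 2k = 430.617153… → ⌈·⌉ = 431
j=4: r + 3k = 645.540230… → ⌈·⌉ = 646
j=5: r + 4k = 860.463307… → ⌈·⌉ = 861
j=6: r + 5k = 1075.386384… → ⌈·⌉ = 1076
j=7: r + 6k = 1290.309461… → ⌈·⌉ = 1291
j=8: r + 7k = 1505.232538… → ⌈·⌉ = 1506
j=9: r + 8k = 1720.155615… → ⌈·⌉ = 1721
j=10: r + 9k = 1935.078692… → ⌈·⌉ = 1936
j=11: r + 10k = 2150.001769… → ⌈·⌉ = 2151
j=12: r + 11k = 2364.924846… → ⌈·⌉ = 2365
j=13: r + 12k = 2579.847923… → ⌈·⌉ = 2580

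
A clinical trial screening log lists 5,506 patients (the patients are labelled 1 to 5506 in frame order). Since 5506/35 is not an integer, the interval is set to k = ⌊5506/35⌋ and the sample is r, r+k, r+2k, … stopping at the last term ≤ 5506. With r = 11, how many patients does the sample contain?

k = ⌊5506/35⌋ = 157
Achieved size = ⌊(5506 − 11)/157⌋ + 1 = ⌊5495/157⌋ + 1 = 35 + 1 = 36
(last selection: 11 + 35×157 = 5506 ≤ 5506; next would be 5663 > 5506)

36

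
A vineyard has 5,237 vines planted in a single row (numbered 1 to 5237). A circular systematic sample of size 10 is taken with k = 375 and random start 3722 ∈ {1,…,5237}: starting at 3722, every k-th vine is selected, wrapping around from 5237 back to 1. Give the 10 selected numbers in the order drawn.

Selection 1: 3722
Selection 2: 3722 + 375 = 4097
Selection 3: 4097 + 375 = 4472
Selection 4: 4472 + 375 = 4847
Selection 5: 4847 + 375 = 5222
Selection 6: 5222 + 375 = 5597 → 5597 − 5237 = 360
Selection 7: 360 + 375 = 735
Selection 8: 735 + 375 = 1110
Selection 9: 1110 + 375 = 1485
Selection 10: 1485 + 375 = 1860

3722, 4097, 4472, 4847, 5222, 360, 735, 1110, 1485, 1860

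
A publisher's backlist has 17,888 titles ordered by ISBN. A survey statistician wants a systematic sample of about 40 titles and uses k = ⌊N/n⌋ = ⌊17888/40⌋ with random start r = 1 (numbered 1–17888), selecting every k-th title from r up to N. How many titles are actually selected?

41

k = ⌊17888/40⌋ = 447
Achieved size = ⌊(17888 − 1)/447⌋ + 1 = ⌊17887/447⌋ + 1 = 40 + 1 = 41
(last selection: 1 + 40×447 = 17881 ≤ 17888; next would be 18328 > 17888)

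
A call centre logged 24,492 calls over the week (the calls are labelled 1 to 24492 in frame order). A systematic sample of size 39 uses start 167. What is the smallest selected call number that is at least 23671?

k = 24492/39 = 628
Steps past start: ⌈(23671 − 167)/628⌉ = ⌈23504/628⌉ = 38
Selected call: 167 + 38×628 = 24031

24031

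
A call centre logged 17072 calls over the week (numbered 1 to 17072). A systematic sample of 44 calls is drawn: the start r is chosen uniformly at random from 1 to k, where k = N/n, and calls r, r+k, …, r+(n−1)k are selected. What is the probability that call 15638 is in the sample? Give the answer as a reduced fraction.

k = 17072/44 = 388.
Call 15638 is selected iff r ≡ 15638 (mod 388); exactly one such r in {1,…,388}.
Inclusion probability = 1/388.

1/388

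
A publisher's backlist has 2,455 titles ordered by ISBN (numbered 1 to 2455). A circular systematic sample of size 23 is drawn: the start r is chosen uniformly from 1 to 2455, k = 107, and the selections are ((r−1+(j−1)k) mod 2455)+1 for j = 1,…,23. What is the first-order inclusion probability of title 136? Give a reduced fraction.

23/2455

For each position j, as r ranges over 1…2455 the j-th selection hits every title exactly once, so title 136 is selected for exactly 23 of the 2455 starts.
Inclusion probability = 23/2455.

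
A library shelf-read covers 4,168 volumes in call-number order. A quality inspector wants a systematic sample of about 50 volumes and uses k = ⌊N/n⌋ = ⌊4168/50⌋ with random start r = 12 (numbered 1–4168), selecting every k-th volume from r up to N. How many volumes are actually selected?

k = ⌊4168/50⌋ = 83
Achieved size = ⌊(4168 − 12)/83⌋ + 1 = ⌊4156/83⌋ + 1 = 50 + 1 = 51
(last selection: 12 + 50×83 = 4162 ≤ 4168; next would be 4245 > 4168)

51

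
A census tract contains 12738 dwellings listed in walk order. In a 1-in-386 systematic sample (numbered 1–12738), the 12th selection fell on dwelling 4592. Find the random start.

346

k = 386
r = 4592 − (12−1)×386 = 4592 − 4246 = 346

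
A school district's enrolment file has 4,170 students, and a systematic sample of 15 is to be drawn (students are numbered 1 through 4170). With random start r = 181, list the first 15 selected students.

k = N/n = 4170/15 = 278
student 1: 181
student 2: 181 + 278 = 459
student 3: 459 + 278 = 737
student 4: 737 + 278 = 1015
student 5: 1015 + 278 = 1293
student 6: 1293 + 278 = 1571
student 7: 1571 + 278 = 1849
student 8: 1849 + 278 = 2127
student 9: 2127 + 278 = 2405
student 10: 2405 + 278 = 2683
student 11: 2683 + 278 = 2961
student 12: 2961 + 278 = 3239
student 13: 3239 + 278 = 3517
student 14: 3517 + 278 = 3795
student 15: 3795 + 278 = 4073

181, 459, 737, 1015, 1293, 1571, 1849, 2127, 2405, 2683, 2961, 3239, 3517, 3795, 4073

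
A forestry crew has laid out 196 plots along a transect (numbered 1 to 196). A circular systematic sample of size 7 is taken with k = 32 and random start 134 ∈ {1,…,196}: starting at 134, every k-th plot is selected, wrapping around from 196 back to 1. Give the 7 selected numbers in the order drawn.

Selection 1: 134
Selection 2: 134 + 32 = 166
Selection 3: 166 + 32 = 198 → 198 − 196 = 2
Selection 4: 2 + 32 = 34
Selection 5: 34 + 32 = 66
Selection 6: 66 + 32 = 98
Selection 7: 98 + 32 = 130

134, 166, 2, 34, 66, 98, 130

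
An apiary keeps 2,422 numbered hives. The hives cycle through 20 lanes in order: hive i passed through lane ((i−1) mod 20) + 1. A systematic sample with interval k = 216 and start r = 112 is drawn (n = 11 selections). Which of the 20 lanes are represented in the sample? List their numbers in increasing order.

Consecutive selections differ by k = 216, so their lane numbers differ by 216 mod 20 = 16.
gcd(216, 20) = 4, so the sample visits 20/4 = 5 distinct residues mod 20.
Start 112 is lane 12; the lanes hit are 4, 8, 12, 16, 20.

4, 8, 12, 16, 20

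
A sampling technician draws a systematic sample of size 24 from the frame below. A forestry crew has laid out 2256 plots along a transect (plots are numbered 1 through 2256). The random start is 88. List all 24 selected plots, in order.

88, 182, 276, 370, 464, 558, 652, 746, 840, 934, 1028, 1122, 1216, 1310, 1404, 1498, 1592, 1686, 1780, 1874, 1968, 2062, 2156, 2250

k = N/n = 2256/24 = 94
plot 1: 88
plot 2: 88 + 94 = 182
plot 3: 182 + 94 = 276
plot 4: 276 + 94 = 370
plot 5: 370 + 94 = 464
plot 6: 464 + 94 = 558
plot 7: 558 + 94 = 652
plot 8: 652 + 94 = 746
plot 9: 746 + 94 = 840
plot 10: 840 + 94 = 934
plot 11: 934 + 94 = 1028
plot 12: 1028 + 94 = 1122
plot 13: 1122 + 94 = 1216
plot 14: 1216 + 94 = 1310
plot 15: 1310 + 94 = 1404
plot 16: 1404 + 94 = 1498
plot 17: 1498 + 94 = 1592
plot 18: 1592 + 94 = 1686
plot 19: 1686 + 94 = 1780
plot 20: 1780 + 94 = 1874
plot 21: 1874 + 94 = 1968
plot 22: 1968 + 94 = 2062
plot 23: 2062 + 94 = 2156
plot 24: 2156 + 94 = 2250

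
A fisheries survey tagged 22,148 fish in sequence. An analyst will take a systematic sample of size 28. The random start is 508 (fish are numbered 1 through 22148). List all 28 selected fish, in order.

k = N/n = 22148/28 = 791
fish 1: 508
fish 2: 508 + 791 = 1299
fish 3: 1299 + 791 = 2090
fish 4: 2090 + 791 = 2881
fish 5: 2881 + 791 = 3672
fish 6: 3672 + 791 = 4463
fish 7: 4463 + 791 = 5254
fish 8: 5254 + 791 = 6045
fish 9: 6045 + 791 = 6836
fish 10: 6836 + 791 = 7627
fish 11: 7627 + 791 = 8418
fish 12: 8418 + 791 = 9209
fish 13: 9209 + 791 = 10000
fish 14: 10000 + 791 = 10791
fish 15: 10791 + 791 = 11582
fish 16: 11582 + 791 = 12373
fish 17: 12373 + 791 = 13164
fish 18: 13164 + 791 = 13955
fish 19: 13955 + 791 = 14746
fish 20: 14746 + 791 = 15537
fish 21: 15537 + 791 = 16328
fish 22: 16328 + 791 = 17119
fish 23: 17119 + 791 = 17910
fish 24: 17910 + 791 = 18701
fish 25: 18701 + 791 = 19492
fish 26: 19492 + 791 = 20283
fish 27: 20283 + 791 = 21074
fish 28: 21074 + 791 = 21865

508, 1299, 2090, 2881, 3672, 4463, 5254, 6045, 6836, 7627, 8418, 9209, 10000, 10791, 11582, 12373, 13164, 13955, 14746, 15537, 16328, 17119, 17910, 18701, 19492, 20283, 21074, 21865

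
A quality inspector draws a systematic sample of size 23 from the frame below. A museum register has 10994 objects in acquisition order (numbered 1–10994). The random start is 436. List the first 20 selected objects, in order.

k = N/n = 10994/23 = 478
object 1: 436
object 2: 436 + 478 = 914
object 3: 914 + 478 = 1392
object 4: 1392 + 478 = 1870
object 5: 1870 + 478 = 2348
object 6: 2348 + 478 = 2826
object 7: 2826 + 478 = 3304
object 8: 3304 + 478 = 3782
object 9: 3782 + 478 = 4260
object 10: 4260 + 478 = 4738
object 11: 4738 + 478 = 5216
object 12: 5216 + 478 = 5694
object 13: 5694 + 478 = 6172
object 14: 6172 + 478 = 6650
object 15: 6650 + 478 = 7128
object 16: 7128 + 478 = 7606
object 17: 7606 + 478 = 8084
object 18: 8084 + 478 = 8562
object 19: 8562 + 478 = 9040
object 20: 9040 + 478 = 9518

436, 914, 1392, 1870, 2348, 2826, 3304, 3782, 4260, 4738, 5216, 5694, 6172, 6650, 7128, 7606, 8084, 8562, 9040, 9518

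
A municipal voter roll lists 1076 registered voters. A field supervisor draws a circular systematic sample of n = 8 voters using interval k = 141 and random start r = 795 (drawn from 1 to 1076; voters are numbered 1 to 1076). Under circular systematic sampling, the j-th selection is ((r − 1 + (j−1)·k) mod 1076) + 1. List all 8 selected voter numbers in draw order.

795, 936, 1, 142, 283, 424, 565, 706

Selection 1: 795
Selection 2: 795 + 141 = 936
Selection 3: 936 + 141 = 1077 → 1077 − 1076 = 1
Selection 4: 1 + 141 = 142
Selection 5: 142 + 141 = 283
Selection 6: 283 + 141 = 424
Selection 7: 424 + 141 = 565
Selection 8: 565 + 141 = 706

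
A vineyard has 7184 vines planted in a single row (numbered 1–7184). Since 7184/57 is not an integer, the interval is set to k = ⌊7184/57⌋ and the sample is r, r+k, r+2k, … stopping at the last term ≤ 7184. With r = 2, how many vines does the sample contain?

58

k = ⌊7184/57⌋ = 126
Achieved size = ⌊(7184 − 2)/126⌋ + 1 = ⌊7182/126⌋ + 1 = 57 + 1 = 58
(last selection: 2 + 57×126 = 7184 ≤ 7184; next would be 7310 > 7184)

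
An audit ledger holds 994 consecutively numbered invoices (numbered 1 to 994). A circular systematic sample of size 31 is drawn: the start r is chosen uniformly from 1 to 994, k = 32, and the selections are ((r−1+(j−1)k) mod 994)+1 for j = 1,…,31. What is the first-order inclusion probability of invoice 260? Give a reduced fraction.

For each position j, as r ranges over 1…994 the j-th selection hits every invoice exactly once, so invoice 260 is selected for exactly 31 of the 994 starts.
Inclusion probability = 31/994.

31/994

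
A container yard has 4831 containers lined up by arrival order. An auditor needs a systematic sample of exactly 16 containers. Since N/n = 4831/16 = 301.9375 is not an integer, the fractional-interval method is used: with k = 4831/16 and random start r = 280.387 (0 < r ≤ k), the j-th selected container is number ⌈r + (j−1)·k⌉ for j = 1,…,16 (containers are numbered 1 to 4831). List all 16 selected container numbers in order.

281, 583, 885, 1187, 1489, 1791, 2093, 2394, 2696, 2998, 3300, 3602, 3904, 4206, 4508, 4810

j=1: r + 0k = 280.387 → ⌈·⌉ = 281
j=2: r + 1k = 582.3245 → ⌈·⌉ = 583
j=3: r + 2k = 884.262 → ⌈·⌉ = 885
j=4: r + 3k = 1186.1995 → ⌈·⌉ = 1187
j=5: r + 4k = 1488.137 → ⌈·⌉ = 1489
j=6: r + 5k = 1790.0745 → ⌈·⌉ = 1791
j=7: r + 6k = 2092.012 → ⌈·⌉ = 2093
j=8: r + 7k = 2393.9495 → ⌈·⌉ = 2394
j=9: r + 8k = 2695.887 → ⌈·⌉ = 2696
j=10: r + 9k = 2997.8245 → ⌈·⌉ = 2998
j=11: r + 10k = 3299.762 → ⌈·⌉ = 3300
j=12: r + 11k = 3601.6995 → ⌈·⌉ = 3602
j=13: r + 12k = 3903.637 → ⌈·⌉ = 3904
j=14: r + 13k = 4205.5745 → ⌈·⌉ = 4206
j=15: r + 14k = 4507.512 → ⌈·⌉ = 4508
j=16: r + 15k = 4809.4495 → ⌈·⌉ = 4810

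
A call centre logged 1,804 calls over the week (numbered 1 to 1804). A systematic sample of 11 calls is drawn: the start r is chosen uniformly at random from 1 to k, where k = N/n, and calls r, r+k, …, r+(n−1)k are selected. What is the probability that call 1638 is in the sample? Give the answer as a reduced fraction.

1/164

k = 1804/11 = 164.
Call 1638 is selected iff r ≡ 1638 (mod 164); exactly one such r in {1,…,164}.
Inclusion probability = 1/164.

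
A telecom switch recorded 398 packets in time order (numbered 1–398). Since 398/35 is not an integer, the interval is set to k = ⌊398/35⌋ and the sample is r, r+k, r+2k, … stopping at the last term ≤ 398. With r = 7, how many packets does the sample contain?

k = ⌊398/35⌋ = 11
Achieved size = ⌊(398 − 7)/11⌋ + 1 = ⌊391/11⌋ + 1 = 35 + 1 = 36
(last selection: 7 + 35×11 = 392 ≤ 398; next would be 403 > 398)

36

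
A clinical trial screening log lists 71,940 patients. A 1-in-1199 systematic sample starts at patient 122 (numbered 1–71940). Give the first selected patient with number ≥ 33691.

k = 1199
Steps past start: ⌈(33691 − 122)/1199⌉ = ⌈33569/1199⌉ = 28
Selected patient: 122 + 28×1199 = 33694

33694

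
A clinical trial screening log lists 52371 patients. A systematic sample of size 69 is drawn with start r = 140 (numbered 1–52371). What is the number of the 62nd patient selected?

k = 52371/69 = 759
62nd selection = r + (62−1)·k = 140 + 61×759 = 140 + 46299 = 46439

46439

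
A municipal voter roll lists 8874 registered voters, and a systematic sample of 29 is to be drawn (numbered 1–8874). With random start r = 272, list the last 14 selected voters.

4862, 5168, 5474, 5780, 6086, 6392, 6698, 7004, 7310, 7616, 7922, 8228, 8534, 8840

k = N/n = 8874/29 = 306
16th selection = 272 + 15×306 = 4862
17th: 4862 + 306 = 5168
18th: 5168 + 306 = 5474
19th: 5474 + 306 = 5780
20th: 5780 + 306 = 6086
21st: 6086 + 306 = 6392
22nd: 6392 + 306 = 6698
23rd: 6698 + 306 = 7004
24th: 7004 + 306 = 7310
25th: 7310 + 306 = 7616
26th: 7616 + 306 = 7922
27th: 7922 + 306 = 8228
28th: 8228 + 306 = 8534
29th: 8534 + 306 = 8840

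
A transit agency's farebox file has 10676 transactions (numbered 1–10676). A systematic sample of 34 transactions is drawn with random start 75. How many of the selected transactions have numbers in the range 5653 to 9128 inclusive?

11

k = 10676/34 = 314
First selection ≥ 5653: 75 + ⌈(5653−75)/314⌉·314 = 75 + 18×314 = 5727
Last selection ≤ 9128: 75 + ⌊(9128−75)/314⌋·314 = 75 + 28×314 = 8867
Count = 28 − 18 + 1 = 11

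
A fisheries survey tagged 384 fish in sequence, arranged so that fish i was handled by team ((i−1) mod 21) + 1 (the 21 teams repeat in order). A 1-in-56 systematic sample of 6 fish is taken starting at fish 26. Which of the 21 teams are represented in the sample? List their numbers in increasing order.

5, 12, 19

Consecutive selections differ by k = 56, so their team numbers differ by 56 mod 21 = 14.
gcd(56, 21) = 7, so the sample visits 21/7 = 3 distinct residues mod 21.
Start 26 is team 5; the teams hit are 5, 12, 19.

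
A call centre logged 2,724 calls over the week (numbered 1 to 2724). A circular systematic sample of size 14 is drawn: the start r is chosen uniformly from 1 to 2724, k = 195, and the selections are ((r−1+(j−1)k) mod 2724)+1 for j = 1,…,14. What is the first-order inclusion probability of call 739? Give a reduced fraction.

For each position j, as r ranges over 1…2724 the j-th selection hits every call exactly once, so call 739 is selected for exactly 14 of the 2724 starts.
Inclusion probability = 14/2724 = 7/1362.

7/1362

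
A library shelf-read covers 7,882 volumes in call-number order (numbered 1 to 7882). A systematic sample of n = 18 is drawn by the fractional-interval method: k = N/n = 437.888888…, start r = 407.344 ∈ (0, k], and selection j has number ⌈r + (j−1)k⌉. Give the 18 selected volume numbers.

408, 846, 1284, 1722, 2159, 2597, 3035, 3473, 3911, 4349, 4787, 5225, 5663, 6100, 6538, 6976, 7414, 7852

j=1: r + 0k = 407.344 → ⌈·⌉ = 408
j=2: r + 1k = 845.232888… → ⌈·⌉ = 846
j=3: r + 2k = 1283.121777… → ⌈·⌉ = 1284
j=4: r + 3k = 1721.010666… → ⌈·⌉ = 1722
j=5: r + 4k = 2158.899555… → ⌈·⌉ = 2159
j=6: r + 5k = 2596.788444… → ⌈·⌉ = 2597
j=7: r + 6k = 3034.677333… → ⌈·⌉ = 3035
j=8: r + 7k = 3472.566222… → ⌈·⌉ = 3473
j=9: r + 8k = 3910.455111… → ⌈·⌉ = 3911
j=10: r + 9k = 4348.344 → ⌈·⌉ = 4349
j=11: r + 10k = 4786.232888… → ⌈·⌉ = 4787
j=12: r + 11k = 5224.121777… → ⌈·⌉ = 5225
j=13: r + 12k = 5662.010666… → ⌈·⌉ = 5663
j=14: r + 13k = 6099.899555… → ⌈·⌉ = 6100
j=15: r + 14k = 6537.788444… → ⌈·⌉ = 6538
j=16: r + 15k = 6975.677333… → ⌈·⌉ = 6976
j=17: r + 16k = 7413.566222… → ⌈·⌉ = 7414
j=18: r + 17k = 7851.455111… → ⌈·⌉ = 7852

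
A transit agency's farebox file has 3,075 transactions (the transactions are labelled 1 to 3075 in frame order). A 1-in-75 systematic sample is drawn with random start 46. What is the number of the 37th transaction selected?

2746

k = 75
37th selection = r + (37−1)·k = 46 + 36×75 = 46 + 2700 = 2746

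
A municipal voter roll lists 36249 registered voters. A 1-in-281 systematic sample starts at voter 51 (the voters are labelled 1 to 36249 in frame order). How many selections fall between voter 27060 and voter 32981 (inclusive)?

21

k = 281
First selection ≥ 27060: 51 + ⌈(27060−51)/281⌉·281 = 51 + 97×281 = 27308
Last selection ≤ 32981: 51 + ⌊(32981−51)/281⌋·281 = 51 + 117×281 = 32928
Count = 117 − 97 + 1 = 21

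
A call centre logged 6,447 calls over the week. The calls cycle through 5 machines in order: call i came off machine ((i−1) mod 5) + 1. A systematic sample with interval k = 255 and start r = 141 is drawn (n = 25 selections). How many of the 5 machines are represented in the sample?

1

Consecutive selections differ by k = 255, so their machine numbers differ by 255 mod 5 = 0.
gcd(255, 5) = 5, so the sample visits 5/5 = 1 distinct residues mod 5.
Start 141 is machine 1; the machines hit are 1.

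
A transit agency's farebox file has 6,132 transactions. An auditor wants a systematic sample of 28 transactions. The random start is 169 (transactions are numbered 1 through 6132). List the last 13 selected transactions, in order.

3454, 3673, 3892, 4111, 4330, 4549, 4768, 4987, 5206, 5425, 5644, 5863, 6082

k = N/n = 6132/28 = 219
16th selection = 169 + 15×219 = 3454
17th: 3454 + 219 = 3673
18th: 3673 + 219 = 3892
19th: 3892 + 219 = 4111
20th: 4111 + 219 = 4330
21st: 4330 + 219 = 4549
22nd: 4549 + 219 = 4768
23rd: 4768 + 219 = 4987
24th: 4987 + 219 = 5206
25th: 5206 + 219 = 5425
26th: 5425 + 219 = 5644
27th: 5644 + 219 = 5863
28th: 5863 + 219 = 6082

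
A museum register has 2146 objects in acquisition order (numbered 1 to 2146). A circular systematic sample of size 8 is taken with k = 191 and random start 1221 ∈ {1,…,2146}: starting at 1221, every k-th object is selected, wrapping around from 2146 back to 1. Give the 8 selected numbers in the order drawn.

Selection 1: 1221
Selection 2: 1221 + 191 = 1412
Selection 3: 1412 + 191 = 1603
Selection 4: 1603 + 191 = 1794
Selection 5: 1794 + 191 = 1985
Selection 6: 1985 + 191 = 2176 → 2176 − 2146 = 30
Selection 7: 30 + 191 = 221
Selection 8: 221 + 191 = 412

1221, 1412, 1603, 1794, 1985, 30, 221, 412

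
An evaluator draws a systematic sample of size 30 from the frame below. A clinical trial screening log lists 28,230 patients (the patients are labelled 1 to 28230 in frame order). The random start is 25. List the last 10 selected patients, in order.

18845, 19786, 20727, 21668, 22609, 23550, 24491, 25432, 26373, 27314

k = N/n = 28230/30 = 941
21st selection = 25 + 20×941 = 18845
22nd: 18845 + 941 = 19786
23rd: 19786 + 941 = 20727
24th: 20727 + 941 = 21668
25th: 21668 + 941 = 22609
26th: 22609 + 941 = 23550
27th: 23550 + 941 = 24491
28th: 24491 + 941 = 25432
29th: 25432 + 941 = 26373
30th: 26373 + 941 = 27314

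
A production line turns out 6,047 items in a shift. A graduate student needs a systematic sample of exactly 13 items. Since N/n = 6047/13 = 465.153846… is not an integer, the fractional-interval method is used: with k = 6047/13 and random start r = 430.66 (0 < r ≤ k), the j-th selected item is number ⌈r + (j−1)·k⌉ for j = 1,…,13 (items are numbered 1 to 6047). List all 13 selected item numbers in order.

j=1: r + 0k = 430.66 → ⌈·⌉ = 431
j=2: r + 1k = 895.813846… → ⌈·⌉ = 896
j=3: r + 2k = 1360.967692… → ⌈·⌉ = 1361
j=4: r + 3k = 1826.121538… → ⌈·⌉ = 1827
j=5: r + 4k = 2291.275384… → ⌈·⌉ = 2292
j=6: r + 5k = 2756.429230… → ⌈·⌉ = 2757
j=7: r + 6k = 3221.583076… → ⌈·⌉ = 3222
j=8: r + 7k = 3686.736923… → ⌈·⌉ = 3687
j=9: r + 8k = 4151.890769… → ⌈·⌉ = 4152
j=10: r + 9k = 4617.044615… → ⌈·⌉ = 4618
j=11: r + 10k = 5082.198461… → ⌈·⌉ = 5083
j=12: r + 11k = 5547.352307… → ⌈·⌉ = 5548
j=13: r + 12k = 6012.506153… → ⌈·⌉ = 6013

431, 896, 1361, 1827, 2292, 2757, 3222, 3687, 4152, 4618, 5083, 5548, 6013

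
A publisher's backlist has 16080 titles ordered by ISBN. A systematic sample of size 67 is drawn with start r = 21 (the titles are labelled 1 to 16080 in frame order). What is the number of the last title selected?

15861

k = 16080/67 = 240
67th selection = r + (67−1)·k = 21 + 66×240 = 21 + 15840 = 15861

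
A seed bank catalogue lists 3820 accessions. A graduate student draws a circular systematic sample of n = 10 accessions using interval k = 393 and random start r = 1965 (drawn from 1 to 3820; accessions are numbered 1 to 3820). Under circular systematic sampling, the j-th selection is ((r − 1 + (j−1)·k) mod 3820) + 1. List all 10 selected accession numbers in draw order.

Selection 1: 1965
Selection 2: 1965 + 393 = 2358
Selection 3: 2358 + 393 = 2751
Selection 4: 2751 + 393 = 3144
Selection 5: 3144 + 393 = 3537
Selection 6: 3537 + 393 = 3930 → 3930 − 3820 = 110
Selection 7: 110 + 393 = 503
Selection 8: 503 + 393 = 896
Selection 9: 896 + 393 = 1289
Selection 10: 1289 + 393 = 1682

1965, 2358, 2751, 3144, 3537, 110, 503, 896, 1289, 1682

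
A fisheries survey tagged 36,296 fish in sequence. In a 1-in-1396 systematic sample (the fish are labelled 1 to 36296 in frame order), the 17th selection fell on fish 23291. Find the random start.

k = 1396
r = 23291 − (17−1)×1396 = 23291 − 22336 = 955

955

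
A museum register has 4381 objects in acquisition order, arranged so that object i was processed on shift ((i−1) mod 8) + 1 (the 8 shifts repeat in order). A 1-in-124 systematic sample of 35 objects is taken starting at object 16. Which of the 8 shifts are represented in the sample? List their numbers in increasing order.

4, 8

Consecutive selections differ by k = 124, so their shift numbers differ by 124 mod 8 = 4.
gcd(124, 8) = 4, so the sample visits 8/4 = 2 distinct residues mod 8.
Start 16 is shift 8; the shifts hit are 4, 8.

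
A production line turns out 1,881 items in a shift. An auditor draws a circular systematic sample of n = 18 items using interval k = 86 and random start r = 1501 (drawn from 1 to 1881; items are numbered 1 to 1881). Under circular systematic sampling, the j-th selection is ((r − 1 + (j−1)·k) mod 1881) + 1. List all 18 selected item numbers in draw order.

1501, 1587, 1673, 1759, 1845, 50, 136, 222, 308, 394, 480, 566, 652, 738, 824, 910, 996, 1082

Selection 1: 1501
Selection 2: 1501 + 86 = 1587
Selection 3: 1587 + 86 = 1673
Selection 4: 1673 + 86 = 1759
Selection 5: 1759 + 86 = 1845
Selection 6: 1845 + 86 = 1931 → 1931 − 1881 = 50
Selection 7: 50 + 86 = 136
Selection 8: 136 + 86 = 222
Selection 9: 222 + 86 = 308
Selection 10: 308 + 86 = 394
Selection 11: 394 + 86 = 480
Selection 12: 480 + 86 = 566
Selection 13: 566 + 86 = 652
Selection 14: 652 + 86 = 738
Selection 15: 738 + 86 = 824
Selection 16: 824 + 86 = 910
Selection 17: 910 + 86 = 996
Selection 18: 996 + 86 = 1082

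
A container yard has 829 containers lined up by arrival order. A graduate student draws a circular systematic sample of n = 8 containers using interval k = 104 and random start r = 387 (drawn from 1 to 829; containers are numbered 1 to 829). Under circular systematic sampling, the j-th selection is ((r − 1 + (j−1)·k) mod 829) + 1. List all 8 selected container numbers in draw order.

387, 491, 595, 699, 803, 78, 182, 286

Selection 1: 387
Selection 2: 387 + 104 = 491
Selection 3: 491 + 104 = 595
Selection 4: 595 + 104 = 699
Selection 5: 699 + 104 = 803
Selection 6: 803 + 104 = 907 → 907 − 829 = 78
Selection 7: 78 + 104 = 182
Selection 8: 182 + 104 = 286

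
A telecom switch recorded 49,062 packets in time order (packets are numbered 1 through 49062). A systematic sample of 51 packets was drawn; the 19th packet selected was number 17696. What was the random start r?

k = 49062/51 = 962
r = 17696 − (19−1)×962 = 17696 − 17316 = 380

380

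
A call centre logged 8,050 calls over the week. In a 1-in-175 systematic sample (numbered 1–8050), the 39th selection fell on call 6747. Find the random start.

k = 175
r = 6747 − (39−1)×175 = 6747 − 6650 = 97

97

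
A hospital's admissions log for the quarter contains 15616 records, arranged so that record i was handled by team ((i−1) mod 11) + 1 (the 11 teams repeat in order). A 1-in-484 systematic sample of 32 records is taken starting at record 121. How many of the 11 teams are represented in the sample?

Consecutive selections differ by k = 484, so their team numbers differ by 484 mod 11 = 0.
gcd(484, 11) = 11, so the sample visits 11/11 = 1 distinct residues mod 11.
Start 121 is team 11; the teams hit are 11.

1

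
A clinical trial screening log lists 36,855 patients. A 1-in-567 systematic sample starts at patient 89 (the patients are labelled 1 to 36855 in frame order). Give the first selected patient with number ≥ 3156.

k = 567
Steps past start: ⌈(3156 − 89)/567⌉ = ⌈3067/567⌉ = 6
Selected patient: 89 + 6×567 = 3491

3491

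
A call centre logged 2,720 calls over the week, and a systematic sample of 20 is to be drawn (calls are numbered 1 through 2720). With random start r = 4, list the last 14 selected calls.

820, 956, 1092, 1228, 1364, 1500, 1636, 1772, 1908, 2044, 2180, 2316, 2452, 2588

k = N/n = 2720/20 = 136
7th selection = 4 + 6×136 = 820
8th: 820 + 136 = 956
9th: 956 + 136 = 1092
10th: 1092 + 136 = 1228
11th: 1228 + 136 = 1364
12th: 1364 + 136 = 1500
13th: 1500 + 136 = 1636
14th: 1636 + 136 = 1772
15th: 1772 + 136 = 1908
16th: 1908 + 136 = 2044
17th: 2044 + 136 = 2180
18th: 2180 + 136 = 2316
19th: 2316 + 136 = 2452
20th: 2452 + 136 = 2588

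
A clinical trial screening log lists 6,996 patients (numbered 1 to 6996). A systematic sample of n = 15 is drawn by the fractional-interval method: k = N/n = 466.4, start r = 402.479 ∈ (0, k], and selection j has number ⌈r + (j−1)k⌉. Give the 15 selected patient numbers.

403, 869, 1336, 1802, 2269, 2735, 3201, 3668, 4134, 4601, 5067, 5533, 6000, 6466, 6933

j=1: r + 0k = 402.479 → ⌈·⌉ = 403
j=2: r + 1k = 868.879 → ⌈·⌉ = 869
j=3: r + 2k = 1335.279 → ⌈·⌉ = 1336
j=4: r + 3k = 1801.679 → ⌈·⌉ = 1802
j=5: r + 4k = 2268.079 → ⌈·⌉ = 2269
j=6: r + 5k = 2734.479 → ⌈·⌉ = 2735
j=7: r + 6k = 3200.879 → ⌈·⌉ = 3201
j=8: r + 7k = 3667.279 → ⌈·⌉ = 3668
j=9: r + 8k = 4133.679 → ⌈·⌉ = 4134
j=10: r + 9k = 4600.079 → ⌈·⌉ = 4601
j=11: r + 10k = 5066.479 → ⌈·⌉ = 5067
j=12: r + 11k = 5532.879 → ⌈·⌉ = 5533
j=13: r + 12k = 5999.279 → ⌈·⌉ = 6000
j=14: r + 13k = 6465.679 → ⌈·⌉ = 6466
j=15: r + 14k = 6932.079 → ⌈·⌉ = 6933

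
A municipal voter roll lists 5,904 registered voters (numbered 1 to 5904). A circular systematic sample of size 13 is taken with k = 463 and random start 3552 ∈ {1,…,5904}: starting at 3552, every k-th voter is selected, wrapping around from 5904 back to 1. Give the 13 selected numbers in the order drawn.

Selection 1: 3552
Selection 2: 3552 + 463 = 4015
Selection 3: 4015 + 463 = 4478
Selection 4: 4478 + 463 = 4941
Selection 5: 4941 + 463 = 5404
Selection 6: 5404 + 463 = 5867
Selection 7: 5867 + 463 = 6330 → 6330 − 5904 = 426
Selection 8: 426 + 463 = 889
Selection 9: 889 + 463 = 1352
Selection 10: 1352 + 463 = 1815
Selection 11: 1815 + 463 = 2278
Selection 12: 2278 + 463 = 2741
Selection 13: 2741 + 463 = 3204

3552, 4015, 4478, 4941, 5404, 5867, 426, 889, 1352, 1815, 2278, 2741, 3204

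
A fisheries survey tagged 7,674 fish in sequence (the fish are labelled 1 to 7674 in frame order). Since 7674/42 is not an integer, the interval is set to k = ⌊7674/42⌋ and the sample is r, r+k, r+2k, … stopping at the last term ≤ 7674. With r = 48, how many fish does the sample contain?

42

k = ⌊7674/42⌋ = 182
Achieved size = ⌊(7674 − 48)/182⌋ + 1 = ⌊7626/182⌋ + 1 = 41 + 1 = 42
(last selection: 48 + 41×182 = 7510 ≤ 7674; next would be 7692 > 7674)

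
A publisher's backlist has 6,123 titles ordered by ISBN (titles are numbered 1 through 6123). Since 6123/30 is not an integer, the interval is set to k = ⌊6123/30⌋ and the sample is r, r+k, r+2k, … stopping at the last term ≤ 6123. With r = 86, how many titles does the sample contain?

30

k = ⌊6123/30⌋ = 204
Achieved size = ⌊(6123 − 86)/204⌋ + 1 = ⌊6037/204⌋ + 1 = 29 + 1 = 30
(last selection: 86 + 29×204 = 6002 ≤ 6123; next would be 6206 > 6123)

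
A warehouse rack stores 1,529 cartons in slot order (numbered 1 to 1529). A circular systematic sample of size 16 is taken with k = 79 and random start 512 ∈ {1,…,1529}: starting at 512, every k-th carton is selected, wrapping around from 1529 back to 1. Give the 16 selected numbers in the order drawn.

512, 591, 670, 749, 828, 907, 986, 1065, 1144, 1223, 1302, 1381, 1460, 10, 89, 168

Selection 1: 512
Selection 2: 512 + 79 = 591
Selection 3: 591 + 79 = 670
Selection 4: 670 + 79 = 749
Selection 5: 749 + 79 = 828
Selection 6: 828 + 79 = 907
Selection 7: 907 + 79 = 986
Selection 8: 986 + 79 = 1065
Selection 9: 1065 + 79 = 1144
Selection 10: 1144 + 79 = 1223
Selection 11: 1223 + 79 = 1302
Selection 12: 1302 + 79 = 1381
Selection 13: 1381 + 79 = 1460
Selection 14: 1460 + 79 = 1539 → 1539 − 1529 = 10
Selection 15: 10 + 79 = 89
Selection 16: 89 + 79 = 168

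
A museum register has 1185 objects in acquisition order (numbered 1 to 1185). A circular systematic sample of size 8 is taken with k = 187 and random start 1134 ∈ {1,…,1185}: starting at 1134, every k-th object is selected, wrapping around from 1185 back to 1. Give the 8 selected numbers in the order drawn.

1134, 136, 323, 510, 697, 884, 1071, 73

Selection 1: 1134
Selection 2: 1134 + 187 = 1321 → 1321 − 1185 = 136
Selection 3: 136 + 187 = 323
Selection 4: 323 + 187 = 510
Selection 5: 510 + 187 = 697
Selection 6: 697 + 187 = 884
Selection 7: 884 + 187 = 1071
Selection 8: 1071 + 187 = 1258 → 1258 − 1185 = 73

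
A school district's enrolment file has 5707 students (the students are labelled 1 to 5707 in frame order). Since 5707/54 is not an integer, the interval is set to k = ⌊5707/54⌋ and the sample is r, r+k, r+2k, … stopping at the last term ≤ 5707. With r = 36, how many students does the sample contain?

k = ⌊5707/54⌋ = 105
Achieved size = ⌊(5707 − 36)/105⌋ + 1 = ⌊5671/105⌋ + 1 = 54 + 1 = 55
(last selection: 36 + 54×105 = 5706 ≤ 5707; next would be 5811 > 5707)

55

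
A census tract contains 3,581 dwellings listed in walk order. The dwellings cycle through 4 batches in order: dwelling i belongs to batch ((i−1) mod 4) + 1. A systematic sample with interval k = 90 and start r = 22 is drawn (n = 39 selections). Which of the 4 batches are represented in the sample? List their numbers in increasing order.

Consecutive selections differ by k = 90, so their batch numbers differ by 90 mod 4 = 2.
gcd(90, 4) = 2, so the sample visits 4/2 = 2 distinct residues mod 4.
Start 22 is batch 2; the batches hit are 2, 4.

2, 4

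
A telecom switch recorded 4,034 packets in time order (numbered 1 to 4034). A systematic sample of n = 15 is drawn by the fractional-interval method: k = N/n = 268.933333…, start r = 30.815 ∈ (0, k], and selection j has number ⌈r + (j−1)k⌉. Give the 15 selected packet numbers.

31, 300, 569, 838, 1107, 1376, 1645, 1914, 2183, 2452, 2721, 2990, 3259, 3527, 3796

j=1: r + 0k = 30.815 → ⌈·⌉ = 31
j=2: r + 1k = 299.748333… → ⌈·⌉ = 300
j=3: r + 2k = 568.681666… → ⌈·⌉ = 569
j=4: r + 3k = 837.615 → ⌈·⌉ = 838
j=5: r + 4k = 1106.548333… → ⌈·⌉ = 1107
j=6: r + 5k = 1375.481666… → ⌈·⌉ = 1376
j=7: r + 6k = 1644.415 → ⌈·⌉ = 1645
j=8: r + 7k = 1913.348333… → ⌈·⌉ = 1914
j=9: r + 8k = 2182.281666… → ⌈·⌉ = 2183
j=10: r + 9k = 2451.215 → ⌈·⌉ = 2452
j=11: r + 10k = 2720.148333… → ⌈·⌉ = 2721
j=12: r + 11k = 2989.081666… → ⌈·⌉ = 2990
j=13: r + 12k = 3258.015 → ⌈·⌉ = 3259
j=14: r + 13k = 3526.948333… → ⌈·⌉ = 3527
j=15: r + 14k = 3795.881666… → ⌈·⌉ = 3796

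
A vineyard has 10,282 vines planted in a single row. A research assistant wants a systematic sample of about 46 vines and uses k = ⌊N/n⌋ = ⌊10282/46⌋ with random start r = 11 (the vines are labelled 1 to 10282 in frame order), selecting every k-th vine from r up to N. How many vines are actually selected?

k = ⌊10282/46⌋ = 223
Achieved size = ⌊(10282 − 11)/223⌋ + 1 = ⌊10271/223⌋ + 1 = 46 + 1 = 47
(last selection: 11 + 46×223 = 10269 ≤ 10282; next would be 10492 > 10282)

47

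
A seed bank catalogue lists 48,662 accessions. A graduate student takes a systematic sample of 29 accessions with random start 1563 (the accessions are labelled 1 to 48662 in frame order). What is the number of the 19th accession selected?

k = 48662/29 = 1678
19th selection = r + (19−1)·k = 1563 + 18×1678 = 1563 + 30204 = 31767

31767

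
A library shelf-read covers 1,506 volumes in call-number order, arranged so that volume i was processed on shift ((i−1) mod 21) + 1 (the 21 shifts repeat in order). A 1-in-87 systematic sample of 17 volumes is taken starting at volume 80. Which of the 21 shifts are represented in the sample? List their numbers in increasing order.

2, 5, 8, 11, 14, 17, 20

Consecutive selections differ by k = 87, so their shift numbers differ by 87 mod 21 = 3.
gcd(87, 21) = 3, so the sample visits 21/3 = 7 distinct residues mod 21.
Start 80 is shift 17; the shifts hit are 2, 5, 8, 11, 14, 17, 20.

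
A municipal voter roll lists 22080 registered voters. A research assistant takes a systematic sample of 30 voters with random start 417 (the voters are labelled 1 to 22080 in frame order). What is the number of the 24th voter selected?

k = 22080/30 = 736
24th selection = r + (24−1)·k = 417 + 23×736 = 417 + 16928 = 17345

17345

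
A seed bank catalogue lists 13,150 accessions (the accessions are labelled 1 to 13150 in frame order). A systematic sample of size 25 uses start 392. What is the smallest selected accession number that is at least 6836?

k = 13150/25 = 526
Steps past start: ⌈(6836 − 392)/526⌉ = ⌈6444/526⌉ = 13
Selected accession: 392 + 13×526 = 7230

7230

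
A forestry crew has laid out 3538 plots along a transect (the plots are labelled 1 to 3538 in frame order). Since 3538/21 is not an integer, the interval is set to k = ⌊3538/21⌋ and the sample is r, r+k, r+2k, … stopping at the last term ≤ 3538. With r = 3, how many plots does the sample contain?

22

k = ⌊3538/21⌋ = 168
Achieved size = ⌊(3538 − 3)/168⌋ + 1 = ⌊3535/168⌋ + 1 = 21 + 1 = 22
(last selection: 3 + 21×168 = 3531 ≤ 3538; next would be 3699 > 3538)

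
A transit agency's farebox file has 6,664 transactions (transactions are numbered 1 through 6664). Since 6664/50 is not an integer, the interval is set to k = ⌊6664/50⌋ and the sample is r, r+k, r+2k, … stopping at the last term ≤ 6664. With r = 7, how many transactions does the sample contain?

51

k = ⌊6664/50⌋ = 133
Achieved size = ⌊(6664 − 7)/133⌋ + 1 = ⌊6657/133⌋ + 1 = 50 + 1 = 51
(last selection: 7 + 50×133 = 6657 ≤ 6664; next would be 6790 > 6664)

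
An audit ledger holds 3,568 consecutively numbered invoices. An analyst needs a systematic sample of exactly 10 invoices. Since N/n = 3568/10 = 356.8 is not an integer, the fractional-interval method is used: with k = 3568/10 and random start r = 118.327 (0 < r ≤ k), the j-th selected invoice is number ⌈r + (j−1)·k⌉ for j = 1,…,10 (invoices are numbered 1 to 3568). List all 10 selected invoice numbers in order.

j=1: r + 0k = 118.327 → ⌈·⌉ = 119
j=2: r + 1k = 475.127 → ⌈·⌉ = 476
j=3: r + 2k = 831.927 → ⌈·⌉ = 832
j=4: r + 3k = 1188.727 → ⌈·⌉ = 1189
j=5: r + 4k = 1545.527 → ⌈·⌉ = 1546
j=6: r + 5k = 1902.327 → ⌈·⌉ = 1903
j=7: r + 6k = 2259.127 → ⌈·⌉ = 2260
j=8: r + 7k = 2615.927 → ⌈·⌉ = 2616
j=9: r + 8k = 2972.727 → ⌈·⌉ = 2973
j=10: r + 9k = 3329.527 → ⌈·⌉ = 3330

119, 476, 832, 1189, 1546, 1903, 2260, 2616, 2973, 3330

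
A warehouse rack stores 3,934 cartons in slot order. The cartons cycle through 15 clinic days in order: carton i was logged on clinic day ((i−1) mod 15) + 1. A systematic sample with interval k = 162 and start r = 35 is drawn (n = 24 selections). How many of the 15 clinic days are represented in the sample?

5

Consecutive selections differ by k = 162, so their clinic day numbers differ by 162 mod 15 = 12.
gcd(162, 15) = 3, so the sample visits 15/3 = 5 distinct residues mod 15.
Start 35 is clinic day 5; the clinic days hit are 2, 5, 8, 11, 14.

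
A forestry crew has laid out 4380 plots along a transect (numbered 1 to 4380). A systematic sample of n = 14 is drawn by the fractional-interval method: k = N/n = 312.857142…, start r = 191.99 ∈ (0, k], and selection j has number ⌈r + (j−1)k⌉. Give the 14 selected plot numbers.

j=1: r + 0k = 191.99 → ⌈·⌉ = 192
j=2: r + 1k = 504.847142… → ⌈·⌉ = 505
j=3: r + 2k = 817.704285… → ⌈·⌉ = 818
j=4: r + 3k = 1130.561428… → ⌈·⌉ = 1131
j=5: r + 4k = 1443.418571… → ⌈·⌉ = 1444
j=6: r + 5k = 1756.275714… → ⌈·⌉ = 1757
j=7: r + 6k = 2069.132857… → ⌈·⌉ = 2070
j=8: r + 7k = 2381.99 → ⌈·⌉ = 2382
j=9: r + 8k = 2694.847142… → ⌈·⌉ = 2695
j=10: r + 9k = 3007.704285… → ⌈·⌉ = 3008
j=11: r + 10k = 3320.561428… → ⌈·⌉ = 3321
j=12: r + 11k = 3633.418571… → ⌈·⌉ = 3634
j=13: r + 12k = 3946.275714… → ⌈·⌉ = 3947
j=14: r + 13k = 4259.132857… → ⌈·⌉ = 4260

192, 505, 818, 1131, 1444, 1757, 2070, 2382, 2695, 3008, 3321, 3634, 3947, 4260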